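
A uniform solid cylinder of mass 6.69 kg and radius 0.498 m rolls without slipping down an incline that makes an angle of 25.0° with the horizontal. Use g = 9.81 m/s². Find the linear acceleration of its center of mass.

Translation along the incline: Mg sinθ − f = Ma.
Rotation about the center: fR = Iα with I = ½MR². No-slip gives a = αR, so f = (I/R²)a = (1/2)M a.
Substituting: Mg sinθ = (1 + 0.5000)Ma, so a = g sinθ/(1 + 0.5000) = (9.81) sin 25.0° / 1.500 = 2.764 m/s².

a ≈ 2.76 m/s²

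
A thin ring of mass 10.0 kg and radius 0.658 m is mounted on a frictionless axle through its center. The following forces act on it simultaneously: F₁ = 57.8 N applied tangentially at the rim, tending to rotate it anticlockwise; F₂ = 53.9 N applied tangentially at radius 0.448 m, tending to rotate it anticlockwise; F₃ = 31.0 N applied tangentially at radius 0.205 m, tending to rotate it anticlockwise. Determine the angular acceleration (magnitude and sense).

α ≈ 15.8 rad/s², anticlockwise

I = MR² = (10.0)(0.658)² = 4.330 kg·m².
Taking anticlockwise as positive: τ₁ = +(57.8)(0.658) = +38.03 N·m; τ₂ = +(53.9)(0.448) = +24.15 N·m; τ₃ = +(31.0)(0.205) = +6.355 N·m.
Net torque τ = 68.53 N·m.
α = τ/I = 68.53/4.330 = 15.83 rad/s².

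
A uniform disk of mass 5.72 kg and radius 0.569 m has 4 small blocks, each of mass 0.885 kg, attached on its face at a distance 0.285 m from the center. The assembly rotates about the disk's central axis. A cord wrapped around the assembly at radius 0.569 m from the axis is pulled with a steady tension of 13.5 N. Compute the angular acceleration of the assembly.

α ≈ 6.33 rad/s²

I_disk = ½MR² = ½(5.72)(0.569)² = 0.9260 kg·m².
I_blocks = 4·m·r² = 4(0.885)(0.285)² = 0.2875 kg·m².
Total I = 1.213 kg·m².
τ = F r = (13.5)(0.569) = 7.681 N·m.
α = τ/I = 7.681/1.213 = 6.330 rad/s².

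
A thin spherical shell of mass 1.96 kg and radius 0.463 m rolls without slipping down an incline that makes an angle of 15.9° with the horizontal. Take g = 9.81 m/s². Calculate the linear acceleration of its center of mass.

a ≈ 1.61 m/s²

Translation along the incline: Mg sinθ − f = Ma.
Rotation about the center: fR = Iα with I = (2/3)MR². No-slip gives a = αR, so f = (I/R²)a = (2/3)M a.
Substituting: Mg sinθ = (1 + 0.6667)Ma, so a = g sinθ/(1 + 0.6667) = (9.81) sin 15.9° / 1.667 = 1.613 m/s².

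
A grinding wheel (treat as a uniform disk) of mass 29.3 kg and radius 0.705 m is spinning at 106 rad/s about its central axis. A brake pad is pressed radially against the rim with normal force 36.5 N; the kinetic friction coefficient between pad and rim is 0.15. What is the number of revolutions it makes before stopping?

I = ½MR² = (1/2)(29.3)(0.705)² = 7.281 kg·m².
Friction force f = μN = (0.15)(36.5) = 5.475 N at the rim; torque magnitude τ = fR = 3.860 N·m, opposing ω.
|α| = τ/I = 3.860/7.281 = 0.5301 rad/s² (deceleration).
ω² = ω₀² − 2|α|θ with ω = 0 ⇒ θ = ω₀²/(2|α|) = 10600 rad = 1687 rev.

≈ 1690 revolutions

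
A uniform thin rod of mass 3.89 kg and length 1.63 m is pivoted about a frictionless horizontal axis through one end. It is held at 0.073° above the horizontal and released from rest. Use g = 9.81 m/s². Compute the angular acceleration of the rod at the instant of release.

α ≈ 9.03 rad/s²

About the pivot, I = (1/3)ML² = (1/3)(3.89)(1.63)² = 3.445 kg·m².
The weight acts at the center, a distance L/2 = 0.8150 m from the pivot; τ = Mg(L/2) cos 0.073° = 31.10 N·m.
α = τ/I = 31.10/3.445 = 9.028 rad/s².
(Equivalently α = (3g/(2L)) cos 0.073° = 9.028 rad/s².)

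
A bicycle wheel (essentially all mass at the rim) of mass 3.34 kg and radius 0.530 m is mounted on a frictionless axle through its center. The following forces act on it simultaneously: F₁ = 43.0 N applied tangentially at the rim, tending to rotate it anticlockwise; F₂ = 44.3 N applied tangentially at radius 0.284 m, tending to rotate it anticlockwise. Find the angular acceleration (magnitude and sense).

I = MR² = (3.34)(0.530)² = 0.9382 kg·m².
Taking anticlockwise as positive: τ₁ = +(43.0)(0.530) = +22.79 N·m; τ₂ = +(44.3)(0.284) = +12.58 N·m.
Net torque τ = 35.37 N·m.
α = τ/I = 35.37/0.9382 = 37.70 rad/s².

α ≈ 37.7 rad/s², anticlockwise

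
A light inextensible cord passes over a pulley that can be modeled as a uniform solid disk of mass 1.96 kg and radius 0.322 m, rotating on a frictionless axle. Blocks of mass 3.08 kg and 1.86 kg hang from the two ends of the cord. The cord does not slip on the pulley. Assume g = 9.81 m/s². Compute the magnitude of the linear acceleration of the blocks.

a ≈ 2.02 m/s²

I = ½MR² = (1/2)(1.96)(0.322)² = 0.1016 kg·m².
Heavier block: m₁g − T₁ = m₁a. Lighter block: T₂ − m₂g = m₂a.
Pulley: (T₁ − T₂)R = Iα = I(a/R), so T₁ − T₂ = (I/R²)a = (1/2)M_p a = 0.9800·a.
Adding the three: (m₁ − m₂)g = (m₁ + m₂ + 0.9800)a, so a = (3.08 − 1.86)(9.81)/(3.08 + 1.86 + 0.9800) = 2.022 m/s².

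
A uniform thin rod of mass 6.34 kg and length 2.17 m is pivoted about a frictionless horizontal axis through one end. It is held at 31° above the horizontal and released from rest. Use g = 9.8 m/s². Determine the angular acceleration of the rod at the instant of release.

About the pivot, I = (1/3)ML² = (1/3)(6.34)(2.17)² = 9.951 kg·m².
The weight acts at the center, a distance L/2 = 1.085 m from the pivot; τ = Mg(L/2) cos 31° = 57.78 N·m.
α = τ/I = 57.78/9.951 = 5.807 rad/s².

α ≈ 5.81 rad/s²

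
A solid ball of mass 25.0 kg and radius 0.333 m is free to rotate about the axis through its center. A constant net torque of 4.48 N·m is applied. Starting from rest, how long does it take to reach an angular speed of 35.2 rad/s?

I = (2/5)MR² = (2/5)(25.0)(0.333)² = 1.109 kg·m².
α = τ/I = 4.48/1.109 = 4.040 rad/s².
ω = αt ⇒ t = ω/α = 35.2/4.040 = 8.713 s.

t ≈ 8.71 s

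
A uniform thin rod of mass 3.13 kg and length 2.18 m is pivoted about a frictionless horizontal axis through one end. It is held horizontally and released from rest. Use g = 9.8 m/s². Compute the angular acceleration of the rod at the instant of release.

α ≈ 6.74 rad/s²

About the pivot, I = (1/3)ML² = (1/3)(3.13)(2.18)² = 4.958 kg·m².
The weight acts at the center, a distance L/2 = 1.090 m from the pivot; τ = Mg(L/2) = 33.43 N·m.
α = τ/I = 33.43/4.958 = 6.743 rad/s².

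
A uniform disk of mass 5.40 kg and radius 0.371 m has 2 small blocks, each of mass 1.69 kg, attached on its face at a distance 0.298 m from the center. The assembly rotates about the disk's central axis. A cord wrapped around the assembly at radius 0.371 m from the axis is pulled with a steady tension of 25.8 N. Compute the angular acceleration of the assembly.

I_disk = ½MR² = ½(5.40)(0.371)² = 0.3716 kg·m².
I_blocks = 2·m·r² = 2(1.69)(0.298)² = 0.3002 kg·m².
Total I = 0.6718 kg·m².
τ = F r = (25.8)(0.371) = 9.572 N·m.
α = τ/I = 9.572/0.6718 = 14.25 rad/s².

α ≈ 14.2 rad/s²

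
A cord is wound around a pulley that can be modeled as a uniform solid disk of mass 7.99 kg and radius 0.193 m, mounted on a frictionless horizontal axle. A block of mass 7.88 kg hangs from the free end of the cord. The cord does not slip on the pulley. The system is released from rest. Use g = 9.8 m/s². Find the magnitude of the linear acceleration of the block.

I = ½MR² = (1/2)(7.99)(0.193)² = 0.1488 kg·m².
Block: mg − T = ma. Pulley: TR = Iα. No-slip: a = αR, so T = (I/R²)a = 3.995·a.
Then mg = (m + 3.995)a, so a = (7.88)(9.8)/(7.88 + 3.995) = 6.503 m/s².

a ≈ 6.50 m/s²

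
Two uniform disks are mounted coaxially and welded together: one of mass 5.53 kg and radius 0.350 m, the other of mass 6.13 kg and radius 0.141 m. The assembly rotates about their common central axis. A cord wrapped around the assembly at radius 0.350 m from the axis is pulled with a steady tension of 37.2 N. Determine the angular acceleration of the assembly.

I = ½M₁R₁² + ½M₂R₂² = ½(5.53)(0.350)² + ½(6.13)(0.141)² = 0.3996 kg·m².
τ = F r = (37.2)(0.350) = 13.02 N·m.
α = τ/I = 13.02/0.3996 = 32.58 rad/s².

α ≈ 32.6 rad/s²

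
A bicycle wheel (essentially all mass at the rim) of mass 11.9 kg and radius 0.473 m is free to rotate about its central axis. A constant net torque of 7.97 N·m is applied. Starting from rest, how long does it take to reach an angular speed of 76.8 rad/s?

t ≈ 25.7 s

I = MR² = (11.9)(0.473)² = 2.662 kg·m².
α = τ/I = 7.97/2.662 = 2.994 rad/s².
ω = αt ⇒ t = ω/α = 76.8/2.994 = 25.66 s.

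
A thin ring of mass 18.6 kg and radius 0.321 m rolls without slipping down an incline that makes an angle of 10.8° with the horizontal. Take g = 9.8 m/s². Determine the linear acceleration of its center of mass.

Translation along the incline: Mg sinθ − f = Ma.
Rotation about the center: fR = Iα with I = MR². No-slip gives a = αR, so f = (I/R²)a = M a.
Substituting: Mg sinθ = (1 + 1.000)Ma, so a = g sinθ/(1 + 1.000) = (9.8) sin 10.8° / 2.000 = 0.9182 m/s².

a ≈ 0.918 m/s²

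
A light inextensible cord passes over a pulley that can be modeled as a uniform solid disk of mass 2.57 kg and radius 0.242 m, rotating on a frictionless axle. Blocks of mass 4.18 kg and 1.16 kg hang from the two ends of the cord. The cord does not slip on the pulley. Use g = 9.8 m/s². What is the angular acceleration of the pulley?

α ≈ 18.5 rad/s²

I = ½MR² = (1/2)(2.57)(0.242)² = 0.07525 kg·m².
Heavier block: m₁g − T₁ = m₁a. Lighter block: T₂ − m₂g = m₂a.
Pulley: (T₁ − T₂)R = Iα = I(a/R), so T₁ − T₂ = (I/R²)a = (1/2)M_p a = 1.285·a.
Adding the three: (m₁ − m₂)g = (m₁ + m₂ + 1.285)a, so a = (4.18 − 1.16)(9.8)/(4.18 + 1.16 + 1.285) = 4.467 m/s².
α = a/R = 4.467/0.242 = 18.46 rad/s².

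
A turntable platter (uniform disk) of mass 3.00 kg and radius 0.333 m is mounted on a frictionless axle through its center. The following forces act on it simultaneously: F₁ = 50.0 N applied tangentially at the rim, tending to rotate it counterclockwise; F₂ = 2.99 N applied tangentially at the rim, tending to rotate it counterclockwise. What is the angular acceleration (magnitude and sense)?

I = ½MR² = (1/2)(3.00)(0.333)² = 0.1663 kg·m².
Taking counterclockwise as positive: τ₁ = +(50.0)(0.333) = +16.65 N·m; τ₂ = +(2.99)(0.333) = +0.9957 N·m.
Net torque τ = 17.65 N·m.
α = τ/I = 17.65/0.1663 = 106.1 rad/s².

α ≈ 106 rad/s², counterclockwise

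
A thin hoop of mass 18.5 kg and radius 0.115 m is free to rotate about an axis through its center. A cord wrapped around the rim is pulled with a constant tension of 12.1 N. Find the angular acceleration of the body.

I = MR² = (18.5)(0.115)² = 0.2447 kg·m².
τ = F R = (12.1)(0.115) = 1.391 N·m.
Newton's second law for rotation, τ = Iα, gives α = τ/I = 1.391/0.2447 = 5.687 rad/s².

α ≈ 5.69 rad/s²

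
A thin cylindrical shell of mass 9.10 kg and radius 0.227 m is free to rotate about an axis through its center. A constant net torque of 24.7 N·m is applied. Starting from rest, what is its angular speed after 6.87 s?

ω ≈ 362 rad/s

I = MR² = (9.10)(0.227)² = 0.4689 kg·m².
α = τ/I = 24.7/0.4689 = 52.67 rad/s².
ω = ω₀ + αt = 0 + (52.67)(6.87) = 361.9 rad/s.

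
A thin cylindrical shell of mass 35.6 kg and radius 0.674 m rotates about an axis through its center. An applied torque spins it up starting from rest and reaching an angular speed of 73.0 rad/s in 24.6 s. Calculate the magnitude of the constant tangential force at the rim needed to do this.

I = MR² = (35.6)(0.674)² = 16.17 kg·m².
α = Δω/Δt = (73.0 − 0)/24.6 = 2.967 rad/s².
The required torque is τ = Iα = (16.17)(2.967) = 47.99 N·m.
A tangential force at the rim gives τ = FR, so F = τ/R = 47.99/0.674 = 71.20 N.

F ≈ 71.2 N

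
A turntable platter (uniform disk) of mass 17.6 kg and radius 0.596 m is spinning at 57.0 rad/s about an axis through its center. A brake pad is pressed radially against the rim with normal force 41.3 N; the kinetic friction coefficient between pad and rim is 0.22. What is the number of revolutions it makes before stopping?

I = ½MR² = (1/2)(17.6)(0.596)² = 3.126 kg·m².
Friction force f = μN = (0.22)(41.3) = 9.086 N at the rim; torque magnitude τ = fR = 5.415 N·m, opposing ω.
|α| = τ/I = 5.415/3.126 = 1.732 rad/s² (deceleration).
ω² = ω₀² − 2|α|θ with ω = 0 ⇒ θ = ω₀²/(2|α|) = 937.7 rad = 149.2 rev.

≈ 149 revolutions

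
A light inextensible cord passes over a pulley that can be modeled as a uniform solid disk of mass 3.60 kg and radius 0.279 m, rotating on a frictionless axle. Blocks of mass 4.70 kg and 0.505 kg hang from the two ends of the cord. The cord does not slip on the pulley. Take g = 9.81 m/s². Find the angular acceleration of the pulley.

I = ½MR² = (1/2)(3.60)(0.279)² = 0.1401 kg·m².
Heavier block: m₁g − T₁ = m₁a. Lighter block: T₂ − m₂g = m₂a.
Pulley: (T₁ − T₂)R = Iα = I(a/R), so T₁ − T₂ = (I/R²)a = (1/2)M_p a = 1.800·a.
Adding the three: (m₁ − m₂)g = (m₁ + m₂ + 1.800)a, so a = (4.70 − 0.505)(9.81)/(4.70 + 0.505 + 1.800) = 5.875 m/s².
α = a/R = 5.875/0.279 = 21.06 rad/s².

α ≈ 21.1 rad/s²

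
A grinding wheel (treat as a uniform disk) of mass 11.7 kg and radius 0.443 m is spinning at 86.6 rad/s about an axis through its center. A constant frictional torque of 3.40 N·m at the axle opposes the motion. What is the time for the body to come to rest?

t ≈ 29.2 s

I = ½MR² = (1/2)(11.7)(0.443)² = 1.148 kg·m².
The net torque has magnitude 3.40 N·m, opposing ω.
|α| = τ/I = 3.400/1.148 = 2.962 rad/s² (deceleration).
0 = ω₀ − |α|t ⇒ t = ω₀/|α| = 86.6/2.962 = 29.24 s.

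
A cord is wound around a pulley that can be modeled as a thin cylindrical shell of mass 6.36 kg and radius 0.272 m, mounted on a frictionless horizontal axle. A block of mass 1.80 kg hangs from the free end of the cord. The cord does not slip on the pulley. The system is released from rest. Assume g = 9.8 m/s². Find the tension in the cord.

I = MR² = (6.36)(0.272)² = 0.4705 kg·m².
Block: mg − T = ma. Pulley: TR = Iα. No-slip: a = αR, so T = (I/R²)a = 6.360·a.
Then mg = (m + 6.360)a, so a = (1.80)(9.8)/(1.80 + 6.360) = 2.162 m/s².
T = 6.360·a = 13.75 N.

T ≈ 13.7 N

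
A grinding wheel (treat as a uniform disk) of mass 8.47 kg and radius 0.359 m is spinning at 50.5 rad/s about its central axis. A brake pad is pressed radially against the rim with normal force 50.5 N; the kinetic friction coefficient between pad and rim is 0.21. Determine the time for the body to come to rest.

t ≈ 7.24 s

I = ½MR² = (1/2)(8.47)(0.359)² = 0.5458 kg·m².
Friction force f = μN = (0.21)(50.5) = 10.61 N at the rim; torque magnitude τ = fR = 3.807 N·m, opposing ω.
|α| = τ/I = 3.807/0.5458 = 6.975 rad/s² (deceleration).
0 = ω₀ − |α|t ⇒ t = ω₀/|α| = 50.5/6.975 = 7.240 s.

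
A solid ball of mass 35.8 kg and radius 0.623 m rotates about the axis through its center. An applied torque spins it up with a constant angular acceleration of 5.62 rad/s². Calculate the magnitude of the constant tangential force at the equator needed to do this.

F ≈ 50.1 N

I = (2/5)MR² = (2/5)(35.8)(0.623)² = 5.558 kg·m².
The required torque is τ = Iα = (5.558)(5.620) = 31.24 N·m.
A tangential force at the equator gives τ = FR, so F = τ/R = 31.24/0.623 = 50.14 N.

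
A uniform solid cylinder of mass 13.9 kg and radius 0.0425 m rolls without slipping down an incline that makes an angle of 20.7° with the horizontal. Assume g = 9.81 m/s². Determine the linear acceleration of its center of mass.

Translation along the incline: Mg sinθ − f = Ma.
Rotation about the center: fR = Iα with I = ½MR². No-slip gives a = αR, so f = (I/R²)a = (1/2)M a.
Substituting: Mg sinθ = (1 + 0.5000)Ma, so a = g sinθ/(1 + 0.5000) = (9.81) sin 20.7° / 1.500 = 2.312 m/s².

a ≈ 2.31 m/s²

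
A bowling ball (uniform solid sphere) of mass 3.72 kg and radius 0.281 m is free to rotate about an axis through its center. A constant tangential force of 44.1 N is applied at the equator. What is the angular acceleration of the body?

I = (2/5)MR² = (2/5)(3.72)(0.281)² = 0.1175 kg·m².
τ = F R = (44.1)(0.281) = 12.39 N·m.
From τ = Iα: α = 12.39/0.1175 = 105.5 rad/s².

α ≈ 105 rad/s²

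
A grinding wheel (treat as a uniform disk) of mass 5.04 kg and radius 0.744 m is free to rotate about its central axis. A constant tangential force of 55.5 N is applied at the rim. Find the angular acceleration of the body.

I = ½MR² = (1/2)(5.04)(0.744)² = 1.395 kg·m².
τ = F R = (55.5)(0.744) = 41.29 N·m.
Newton's second law for rotation, τ = Iα, gives α = τ/I = 41.29/1.395 = 29.60 rad/s².

α ≈ 29.6 rad/s²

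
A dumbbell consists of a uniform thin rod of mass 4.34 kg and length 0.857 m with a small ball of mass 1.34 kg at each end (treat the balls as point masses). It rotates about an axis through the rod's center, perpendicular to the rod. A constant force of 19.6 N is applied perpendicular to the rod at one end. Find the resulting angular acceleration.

I_rod = (1/12)ML² = (1/12)(4.34)(0.857)² = 0.2656 kg·m².
I_balls = 2·m·(L/2)² = 2(1.34)(0.4285)² = 0.4921 kg·m².
Total I = 0.7577 kg·m².
τ = F·(L/2) = (19.6)(0.428) = 8.399 N·m.
α = τ/I = 8.399/0.7577 = 11.08 rad/s².

α ≈ 11.1 rad/s²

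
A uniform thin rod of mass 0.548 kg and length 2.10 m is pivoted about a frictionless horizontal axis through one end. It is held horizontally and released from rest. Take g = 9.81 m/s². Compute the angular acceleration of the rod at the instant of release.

About the pivot, I = (1/3)ML² = (1/3)(0.548)(2.10)² = 0.8056 kg·m².
The weight acts at the center, a distance L/2 = 1.050 m from the pivot; τ = Mg(L/2) = 5.645 N·m.
α = τ/I = 5.645/0.8056 = 7.007 rad/s².

α ≈ 7.01 rad/s²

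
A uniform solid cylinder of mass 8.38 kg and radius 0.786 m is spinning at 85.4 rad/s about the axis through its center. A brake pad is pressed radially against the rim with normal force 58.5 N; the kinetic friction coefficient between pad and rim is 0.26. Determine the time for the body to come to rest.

t ≈ 18.5 s

I = ½MR² = (1/2)(8.38)(0.786)² = 2.589 kg·m².
Friction force f = μN = (0.26)(58.5) = 15.21 N at the rim; torque magnitude τ = fR = 11.96 N·m, opposing ω.
|α| = τ/I = 11.96/2.589 = 4.618 rad/s² (deceleration).
0 = ω₀ − |α|t ⇒ t = ω₀/|α| = 85.4/4.618 = 18.49 s.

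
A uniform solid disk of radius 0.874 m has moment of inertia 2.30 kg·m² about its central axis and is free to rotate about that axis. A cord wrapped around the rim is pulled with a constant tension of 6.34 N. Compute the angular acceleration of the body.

τ = F R = (6.34)(0.874) = 5.541 N·m.
From τ = Iα: α = 5.541/2.300 = 2.409 rad/s².

α ≈ 2.41 rad/s²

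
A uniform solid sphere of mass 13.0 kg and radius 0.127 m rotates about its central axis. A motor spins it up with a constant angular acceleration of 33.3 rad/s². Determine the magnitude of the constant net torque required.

I = (2/5)MR² = (2/5)(13.0)(0.127)² = 0.08387 kg·m².
τ = Iα = (0.08387)(33.30) = 2.793 N·m.

τ ≈ 2.79 N·m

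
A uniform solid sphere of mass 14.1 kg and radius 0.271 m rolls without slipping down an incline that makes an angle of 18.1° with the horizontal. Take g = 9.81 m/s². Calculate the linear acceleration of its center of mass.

Translation along the incline: Mg sinθ − f = Ma.
Rotation about the center: fR = Iα with I = (2/5)MR². No-slip gives a = αR, so f = (I/R²)a = (2/5)M a.
Substituting: Mg sinθ = (1 + 0.4000)Ma, so a = g sinθ/(1 + 0.4000) = (9.81) sin 18.1° / 1.400 = 2.177 m/s².

a ≈ 2.18 m/s²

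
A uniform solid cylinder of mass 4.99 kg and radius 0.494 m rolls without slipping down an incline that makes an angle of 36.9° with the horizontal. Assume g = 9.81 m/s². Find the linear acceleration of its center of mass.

Translation along the incline: Mg sinθ − f = Ma.
Rotation about the center: fR = Iα with I = ½MR². No-slip gives a = αR, so f = (I/R²)a = (1/2)M a.
Substituting: Mg sinθ = (1 + 0.5000)Ma, so a = g sinθ/(1 + 0.5000) = (9.81) sin 36.9° / 1.500 = 3.927 m/s².

a ≈ 3.93 m/s²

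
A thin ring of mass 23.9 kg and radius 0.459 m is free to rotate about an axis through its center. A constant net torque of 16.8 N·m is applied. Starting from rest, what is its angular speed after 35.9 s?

I = MR² = (23.9)(0.459)² = 5.035 kg·m².
α = τ/I = 16.8/5.035 = 3.336 rad/s².
ω = ω₀ + αt = 0 + (3.336)(35.9) = 119.8 rad/s.

ω ≈ 120 rad/s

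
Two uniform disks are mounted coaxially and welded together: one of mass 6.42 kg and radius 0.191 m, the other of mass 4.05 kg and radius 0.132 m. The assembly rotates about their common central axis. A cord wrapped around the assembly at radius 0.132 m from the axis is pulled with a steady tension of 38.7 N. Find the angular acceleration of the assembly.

α ≈ 33.5 rad/s²

I = ½M₁R₁² + ½M₂R₂² = ½(6.42)(0.191)² + ½(4.05)(0.132)² = 0.1524 kg·m².
τ = F r = (38.7)(0.132) = 5.108 N·m.
α = τ/I = 5.108/0.1524 = 33.52 rad/s².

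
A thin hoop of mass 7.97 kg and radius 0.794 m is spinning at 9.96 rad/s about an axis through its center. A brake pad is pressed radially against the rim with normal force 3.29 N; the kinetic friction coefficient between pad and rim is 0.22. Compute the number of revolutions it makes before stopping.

≈ 69.0 revolutions

I = MR² = (7.97)(0.794)² = 5.025 kg·m².
Friction force f = μN = (0.22)(3.29) = 0.7238 N at the rim; torque magnitude τ = fR = 0.5747 N·m, opposing ω.
|α| = τ/I = 0.5747/5.025 = 0.1144 rad/s² (deceleration).
ω² = ω₀² − 2|α|θ with ω = 0 ⇒ θ = ω₀²/(2|α|) = 433.7 rad = 69.02 rev.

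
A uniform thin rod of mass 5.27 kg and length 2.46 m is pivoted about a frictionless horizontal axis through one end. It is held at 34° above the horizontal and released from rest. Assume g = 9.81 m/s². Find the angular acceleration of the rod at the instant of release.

About the pivot, I = (1/3)ML² = (1/3)(5.27)(2.46)² = 10.63 kg·m².
The weight acts at the center, a distance L/2 = 1.230 m from the pivot; τ = Mg(L/2) cos 34° = 52.72 N·m.
α = τ/I = 52.72/10.63 = 4.959 rad/s².

α ≈ 4.96 rad/s²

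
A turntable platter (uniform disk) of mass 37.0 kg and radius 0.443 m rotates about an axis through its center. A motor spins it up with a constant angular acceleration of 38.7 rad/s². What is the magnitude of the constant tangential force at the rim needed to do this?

F ≈ 317 N

I = ½MR² = (1/2)(37.0)(0.443)² = 3.631 kg·m².
The required torque is τ = Iα = (3.631)(38.70) = 140.5 N·m.
A tangential force at the rim gives τ = FR, so F = τ/R = 140.5/0.443 = 317.2 N.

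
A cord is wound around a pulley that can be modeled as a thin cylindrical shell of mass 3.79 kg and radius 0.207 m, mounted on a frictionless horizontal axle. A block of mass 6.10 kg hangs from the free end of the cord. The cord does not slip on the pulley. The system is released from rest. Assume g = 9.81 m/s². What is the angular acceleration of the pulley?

α ≈ 29.2 rad/s²

I = MR² = (3.79)(0.207)² = 0.1624 kg·m².
Block: mg − T = ma. Pulley: TR = Iα. No-slip: a = αR, so T = (I/R²)a = 3.790·a.
Then mg = (m + 3.790)a, so a = (6.10)(9.81)/(6.10 + 3.790) = 6.051 m/s².
α = a/R = 6.051/0.207 = 29.23 rad/s².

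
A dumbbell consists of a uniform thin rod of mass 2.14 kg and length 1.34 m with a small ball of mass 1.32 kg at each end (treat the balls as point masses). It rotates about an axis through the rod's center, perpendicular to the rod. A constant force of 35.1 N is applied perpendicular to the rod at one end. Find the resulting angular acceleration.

I_rod = (1/12)ML² = (1/12)(2.14)(1.34)² = 0.3202 kg·m².
I_balls = 2·m·(L/2)² = 2(1.32)(0.6700)² = 1.185 kg·m².
Total I = 1.505 kg·m².
τ = F·(L/2) = (35.1)(0.670) = 23.52 N·m.
α = τ/I = 23.52/1.505 = 15.62 rad/s².

α ≈ 15.6 rad/s²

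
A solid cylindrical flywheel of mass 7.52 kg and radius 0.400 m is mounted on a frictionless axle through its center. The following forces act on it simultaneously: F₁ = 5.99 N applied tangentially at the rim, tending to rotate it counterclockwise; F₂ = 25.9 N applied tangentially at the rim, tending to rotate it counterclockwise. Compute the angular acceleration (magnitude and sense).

I = ½MR² = (1/2)(7.52)(0.400)² = 0.6016 kg·m².
Taking counterclockwise as positive: τ₁ = +(5.99)(0.400) = +2.396 N·m; τ₂ = +(25.9)(0.400) = +10.36 N·m.
Net torque τ = 12.76 N·m.
α = τ/I = 12.76/0.6016 = 21.20 rad/s².

α ≈ 21.2 rad/s², counterclockwise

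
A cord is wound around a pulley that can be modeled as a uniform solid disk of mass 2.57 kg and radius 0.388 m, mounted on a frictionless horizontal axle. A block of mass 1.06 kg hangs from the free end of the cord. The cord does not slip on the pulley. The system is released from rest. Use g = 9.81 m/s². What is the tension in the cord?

I = ½MR² = (1/2)(2.57)(0.388)² = 0.1934 kg·m².
Block: mg − T = ma. Pulley: TR = Iα. No-slip: a = αR, so T = (I/R²)a = 1.285·a.
Then mg = (m + 1.285)a, so a = (1.06)(9.81)/(1.06 + 1.285) = 4.434 m/s².
T = 1.285·a = 5.698 N.

T ≈ 5.70 N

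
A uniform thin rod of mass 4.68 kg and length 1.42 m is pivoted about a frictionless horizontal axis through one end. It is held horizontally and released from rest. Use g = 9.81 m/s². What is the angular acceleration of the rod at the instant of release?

About the pivot, I = (1/3)ML² = (1/3)(4.68)(1.42)² = 3.146 kg·m².
The weight acts at the center, a distance L/2 = 0.7100 m from the pivot; τ = Mg(L/2) = 32.60 N·m.
α = τ/I = 32.60/3.146 = 10.36 rad/s².

α ≈ 10.4 rad/s²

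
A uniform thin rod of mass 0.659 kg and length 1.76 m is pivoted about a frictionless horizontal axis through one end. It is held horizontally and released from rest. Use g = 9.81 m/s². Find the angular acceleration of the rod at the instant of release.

α ≈ 8.36 rad/s²

About the pivot, I = (1/3)ML² = (1/3)(0.659)(1.76)² = 0.6804 kg·m².
The weight acts at the center, a distance L/2 = 0.8800 m from the pivot; τ = Mg(L/2) = 5.689 N·m.
α = τ/I = 5.689/0.6804 = 8.361 rad/s².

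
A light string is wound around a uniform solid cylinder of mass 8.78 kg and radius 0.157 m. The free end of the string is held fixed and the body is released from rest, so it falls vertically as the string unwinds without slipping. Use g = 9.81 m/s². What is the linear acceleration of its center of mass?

Translation: Mg − T = Ma. Rotation about the center: TR = Iα with I = ½MR².
With a = αR: T = (I/R²)a = (1/2)M a, so Mg = (1 + 0.5000)Ma.
a = g/(1 + 0.5000) = 9.81/1.500 = 6.540 m/s².

a ≈ 6.54 m/s²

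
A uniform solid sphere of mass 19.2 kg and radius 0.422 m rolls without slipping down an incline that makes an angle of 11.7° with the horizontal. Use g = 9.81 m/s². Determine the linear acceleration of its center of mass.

a ≈ 1.42 m/s²

Translation along the incline: Mg sinθ − f = Ma.
Rotation about the center: fR = Iα with I = (2/5)MR². No-slip gives a = αR, so f = (I/R²)a = (2/5)M a.
Substituting: Mg sinθ = (1 + 0.4000)Ma, so a = g sinθ/(1 + 0.4000) = (9.81) sin 11.7° / 1.400 = 1.421 m/s².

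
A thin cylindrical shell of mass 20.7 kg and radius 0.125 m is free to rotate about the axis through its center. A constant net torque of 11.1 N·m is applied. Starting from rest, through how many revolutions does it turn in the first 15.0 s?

I = MR² = (20.7)(0.125)² = 0.3234 kg·m².
α = τ/I = 11.1/0.3234 = 34.32 rad/s².
θ = ½αt² = ½(34.32)(15.0)² = 3861 rad.
Revolutions = θ/(2π) = 614.5.

≈ 614 revolutions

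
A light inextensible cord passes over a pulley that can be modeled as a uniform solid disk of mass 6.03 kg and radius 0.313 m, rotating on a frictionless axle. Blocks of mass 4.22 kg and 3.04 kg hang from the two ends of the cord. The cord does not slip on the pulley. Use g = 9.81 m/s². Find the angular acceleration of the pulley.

α ≈ 3.60 rad/s²

I = ½MR² = (1/2)(6.03)(0.313)² = 0.2954 kg·m².
Heavier block: m₁g − T₁ = m₁a. Lighter block: T₂ − m₂g = m₂a.
Pulley: (T₁ − T₂)R = Iα = I(a/R), so T₁ − T₂ = (I/R²)a = (1/2)M_p a = 3.015·a.
Adding the three: (m₁ − m₂)g = (m₁ + m₂ + 3.015)a, so a = (4.22 − 3.04)(9.81)/(4.22 + 3.04 + 3.015) = 1.127 m/s².
α = a/R = 1.127/0.313 = 3.599 rad/s².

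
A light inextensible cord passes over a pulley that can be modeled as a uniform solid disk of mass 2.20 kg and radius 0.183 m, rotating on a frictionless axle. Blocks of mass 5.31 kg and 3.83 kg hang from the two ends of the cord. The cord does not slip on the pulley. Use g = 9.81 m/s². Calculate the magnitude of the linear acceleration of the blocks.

I = ½MR² = (1/2)(2.20)(0.183)² = 0.03684 kg·m².
Heavier block: m₁g − T₁ = m₁a. Lighter block: T₂ − m₂g = m₂a.
Pulley: (T₁ − T₂)R = Iα = I(a/R), so T₁ − T₂ = (I/R²)a = (1/2)M_p a = 1.100·a.
Adding the three: (m₁ − m₂)g = (m₁ + m₂ + 1.100)a, so a = (5.31 − 3.83)(9.81)/(5.31 + 3.83 + 1.100) = 1.418 m/s².

a ≈ 1.42 m/s²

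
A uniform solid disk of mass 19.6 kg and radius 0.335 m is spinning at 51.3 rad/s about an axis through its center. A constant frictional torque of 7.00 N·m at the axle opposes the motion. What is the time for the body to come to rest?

t ≈ 8.06 s

I = ½MR² = (1/2)(19.6)(0.335)² = 1.100 kg·m².
The net torque has magnitude 7.00 N·m, opposing ω.
|α| = τ/I = 7.000/1.100 = 6.365 rad/s² (deceleration).
0 = ω₀ − |α|t ⇒ t = ω₀/|α| = 51.3/6.365 = 8.060 s.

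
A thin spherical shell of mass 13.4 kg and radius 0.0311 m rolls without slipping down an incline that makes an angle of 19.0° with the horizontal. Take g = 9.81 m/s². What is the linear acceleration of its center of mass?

a ≈ 1.92 m/s²

Translation along the incline: Mg sinθ − f = Ma.
Rotation about the center: fR = Iα with I = (2/3)MR². No-slip gives a = αR, so f = (I/R²)a = (2/3)M a.
Substituting: Mg sinθ = (1 + 0.6667)Ma, so a = g sinθ/(1 + 0.6667) = (9.81) sin 19.0° / 1.667 = 1.916 m/s².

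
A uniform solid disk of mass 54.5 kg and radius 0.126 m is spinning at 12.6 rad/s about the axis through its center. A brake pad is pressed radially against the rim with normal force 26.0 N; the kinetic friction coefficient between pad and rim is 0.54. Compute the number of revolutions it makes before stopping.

≈ 3.09 revolutions

I = ½MR² = (1/2)(54.5)(0.126)² = 0.4326 kg·m².
Friction force f = μN = (0.54)(26.0) = 14.04 N at the rim; torque magnitude τ = fR = 1.769 N·m, opposing ω.
|α| = τ/I = 1.769/0.4326 = 4.089 rad/s² (deceleration).
ω² = ω₀² − 2|α|θ with ω = 0 ⇒ θ = ω₀²/(2|α|) = 19.41 rad = 3.090 rev.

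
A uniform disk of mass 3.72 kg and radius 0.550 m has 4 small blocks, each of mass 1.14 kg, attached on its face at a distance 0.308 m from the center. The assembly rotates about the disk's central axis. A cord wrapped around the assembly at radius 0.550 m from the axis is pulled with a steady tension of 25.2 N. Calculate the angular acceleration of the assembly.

I_disk = ½MR² = ½(3.72)(0.550)² = 0.5627 kg·m².
I_blocks = 4·m·r² = 4(1.14)(0.308)² = 0.4326 kg·m².
Total I = 0.9952 kg·m².
τ = F r = (25.2)(0.550) = 13.86 N·m.
α = τ/I = 13.86/0.9952 = 13.93 rad/s².

α ≈ 13.9 rad/s²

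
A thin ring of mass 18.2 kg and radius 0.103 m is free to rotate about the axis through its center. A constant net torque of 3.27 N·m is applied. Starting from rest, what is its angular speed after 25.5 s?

ω ≈ 432 rad/s

I = MR² = (18.2)(0.103)² = 0.1931 kg·m².
α = τ/I = 3.27/0.1931 = 16.94 rad/s².
ω = ω₀ + αt = 0 + (16.94)(25.5) = 431.9 rad/s.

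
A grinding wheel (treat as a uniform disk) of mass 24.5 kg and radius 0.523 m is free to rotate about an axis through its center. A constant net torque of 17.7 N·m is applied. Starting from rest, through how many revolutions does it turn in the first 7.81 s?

I = ½MR² = (1/2)(24.5)(0.523)² = 3.351 kg·m².
α = τ/I = 17.7/3.351 = 5.282 rad/s².
θ = ½αt² = ½(5.282)(7.81)² = 161.1 rad.
Revolutions = θ/(2π) = 25.64.

≈ 25.6 revolutions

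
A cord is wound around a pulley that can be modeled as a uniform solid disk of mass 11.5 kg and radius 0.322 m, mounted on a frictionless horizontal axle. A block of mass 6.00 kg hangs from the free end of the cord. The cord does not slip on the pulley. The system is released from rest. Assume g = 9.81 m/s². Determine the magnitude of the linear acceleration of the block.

a ≈ 5.01 m/s²

I = ½MR² = (1/2)(11.5)(0.322)² = 0.5962 kg·m².
Block: mg − T = ma. Pulley: TR = Iα. No-slip: a = αR, so T = (I/R²)a = 5.750·a.
Then mg = (m + 5.750)a, so a = (6.00)(9.81)/(6.00 + 5.750) = 5.009 m/s².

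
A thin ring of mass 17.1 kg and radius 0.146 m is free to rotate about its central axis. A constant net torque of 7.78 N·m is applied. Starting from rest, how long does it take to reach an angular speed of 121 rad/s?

I = MR² = (17.1)(0.146)² = 0.3645 kg·m².
α = τ/I = 7.78/0.3645 = 21.34 rad/s².
ω = αt ⇒ t = ω/α = 121/21.34 = 5.669 s.

t ≈ 5.67 s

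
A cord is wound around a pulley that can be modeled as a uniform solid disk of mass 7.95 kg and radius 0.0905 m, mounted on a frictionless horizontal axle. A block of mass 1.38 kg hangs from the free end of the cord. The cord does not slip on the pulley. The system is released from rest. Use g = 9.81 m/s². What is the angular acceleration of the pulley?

α ≈ 27.9 rad/s²

I = ½MR² = (1/2)(7.95)(0.0905)² = 0.03256 kg·m².
Block: mg − T = ma. Pulley: TR = Iα. No-slip: a = αR, so T = (I/R²)a = 3.975·a.
Then mg = (m + 3.975)a, so a = (1.38)(9.81)/(1.38 + 3.975) = 2.528 m/s².
α = a/R = 2.528/0.0905 = 27.93 rad/s².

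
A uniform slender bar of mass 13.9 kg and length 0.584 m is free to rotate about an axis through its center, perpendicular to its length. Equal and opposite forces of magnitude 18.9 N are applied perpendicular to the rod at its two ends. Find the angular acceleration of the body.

α ≈ 27.9 rad/s²

I = (1/12)ML² = (1/12)(13.9)(0.584)² = 0.3951 kg·m².
The couple gives τ = F·(L/2) + F·(L/2) = F L = (18.9)(0.584) = 11.04 N·m.
From τ = Iα: α = 11.04/0.3951 = 27.94 rad/s².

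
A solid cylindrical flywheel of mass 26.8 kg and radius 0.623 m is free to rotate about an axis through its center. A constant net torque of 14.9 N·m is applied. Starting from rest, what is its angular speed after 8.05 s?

I = ½MR² = (1/2)(26.8)(0.623)² = 5.201 kg·m².
α = τ/I = 14.9/5.201 = 2.865 rad/s².
ω = ω₀ + αt = 0 + (2.865)(8.05) = 23.06 rad/s.

ω ≈ 23.1 rad/s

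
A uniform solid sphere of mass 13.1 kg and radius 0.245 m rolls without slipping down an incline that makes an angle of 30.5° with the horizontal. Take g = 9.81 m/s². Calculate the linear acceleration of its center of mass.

Translation along the incline: Mg sinθ − f = Ma.
Rotation about the center: fR = Iα with I = (2/5)MR². No-slip gives a = αR, so f = (I/R²)a = (2/5)M a.
Substituting: Mg sinθ = (1 + 0.4000)Ma, so a = g sinθ/(1 + 0.4000) = (9.81) sin 30.5° / 1.400 = 3.556 m/s².

a ≈ 3.56 m/s²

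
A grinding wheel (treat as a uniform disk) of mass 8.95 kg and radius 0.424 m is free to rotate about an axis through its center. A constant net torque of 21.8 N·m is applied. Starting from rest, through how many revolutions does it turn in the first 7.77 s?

I = ½MR² = (1/2)(8.95)(0.424)² = 0.8045 kg·m².
α = τ/I = 21.8/0.8045 = 27.10 rad/s².
θ = ½αt² = ½(27.10)(7.77)² = 818.0 rad.
Revolutions = θ/(2π) = 130.2.

≈ 130 revolutions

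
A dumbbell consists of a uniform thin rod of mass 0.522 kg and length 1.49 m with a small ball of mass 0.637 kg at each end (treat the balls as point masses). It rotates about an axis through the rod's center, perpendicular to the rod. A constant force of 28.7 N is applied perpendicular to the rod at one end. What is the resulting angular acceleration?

α ≈ 26.6 rad/s²

I_rod = (1/12)ML² = (1/12)(0.522)(1.49)² = 0.09657 kg·m².
I_balls = 2·m·(L/2)² = 2(0.637)(0.7450)² = 0.7071 kg·m².
Total I = 0.8037 kg·m².
τ = F·(L/2) = (28.7)(0.745) = 21.38 N·m.
α = τ/I = 21.38/0.8037 = 26.60 rad/s².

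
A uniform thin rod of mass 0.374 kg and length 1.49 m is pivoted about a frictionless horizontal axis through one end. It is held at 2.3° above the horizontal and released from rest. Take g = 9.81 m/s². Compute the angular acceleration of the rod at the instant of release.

About the pivot, I = (1/3)ML² = (1/3)(0.374)(1.49)² = 0.2768 kg·m².
The weight acts at the center, a distance L/2 = 0.7450 m from the pivot; τ = Mg(L/2) cos 2.3° = 2.731 N·m.
α = τ/I = 2.731/0.2768 = 9.868 rad/s².

α ≈ 9.87 rad/s²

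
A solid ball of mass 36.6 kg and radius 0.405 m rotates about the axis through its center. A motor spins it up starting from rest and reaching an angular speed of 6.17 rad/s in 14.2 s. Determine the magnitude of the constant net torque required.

τ ≈ 1.04 N·m

I = (2/5)MR² = (2/5)(36.6)(0.405)² = 2.401 kg·m².
α = Δω/Δt = (6.17 − 0)/14.2 = 0.4345 rad/s².
τ = Iα = (2.401)(0.4345) = 1.043 N·m.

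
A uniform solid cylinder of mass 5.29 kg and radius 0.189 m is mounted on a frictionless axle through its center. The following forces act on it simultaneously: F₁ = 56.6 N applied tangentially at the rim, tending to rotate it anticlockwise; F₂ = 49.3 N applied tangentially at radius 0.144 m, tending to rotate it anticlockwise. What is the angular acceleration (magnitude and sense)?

α ≈ 188 rad/s², anticlockwise

I = ½MR² = (1/2)(5.29)(0.189)² = 0.09448 kg·m².
Taking anticlockwise as positive: τ₁ = +(56.6)(0.189) = +10.70 N·m; τ₂ = +(49.3)(0.144) = +7.099 N·m.
Net torque τ = 17.80 N·m.
α = τ/I = 17.80/0.09448 = 188.4 rad/s².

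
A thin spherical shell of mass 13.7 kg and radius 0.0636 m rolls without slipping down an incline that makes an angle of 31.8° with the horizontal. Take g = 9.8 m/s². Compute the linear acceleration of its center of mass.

a ≈ 3.10 m/s²

Translation along the incline: Mg sinθ − f = Ma.
Rotation about the center: fR = Iα with I = (2/3)MR². No-slip gives a = αR, so f = (I/R²)a = (2/3)M a.
Substituting: Mg sinθ = (1 + 0.6667)Ma, so a = g sinθ/(1 + 0.6667) = (9.8) sin 31.8° / 1.667 = 3.099 m/s².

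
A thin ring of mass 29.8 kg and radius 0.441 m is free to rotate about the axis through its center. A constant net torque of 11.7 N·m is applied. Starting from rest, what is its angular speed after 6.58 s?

I = MR² = (29.8)(0.441)² = 5.796 kg·m².
α = τ/I = 11.7/5.796 = 2.019 rad/s².
ω = ω₀ + αt = 0 + (2.019)(6.58) = 13.28 rad/s.

ω ≈ 13.3 rad/s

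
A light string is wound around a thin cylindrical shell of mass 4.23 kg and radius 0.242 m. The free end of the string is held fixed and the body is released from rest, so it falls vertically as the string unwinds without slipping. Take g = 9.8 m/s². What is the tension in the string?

T ≈ 20.7 N

Translation: Mg − T = Ma. Rotation about the center: TR = Iα with I = MR².
With a = αR: T = (I/R²)a = M a, so Mg = (1 + 1.000)Ma.
a = g/(1 + 1.000) = 9.8/2.000 = 4.900 m/s².
T = 1.000·M·a = (1.000)(4.23)(4.900) = 20.73 N.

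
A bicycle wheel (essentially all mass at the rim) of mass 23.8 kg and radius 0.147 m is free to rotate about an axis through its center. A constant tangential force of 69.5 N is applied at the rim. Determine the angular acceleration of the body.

α ≈ 19.9 rad/s²

I = MR² = (23.8)(0.147)² = 0.5143 kg·m².
τ = F R = (69.5)(0.147) = 10.22 N·m.
From τ = Iα: α = 10.22/0.5143 = 19.87 rad/s².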